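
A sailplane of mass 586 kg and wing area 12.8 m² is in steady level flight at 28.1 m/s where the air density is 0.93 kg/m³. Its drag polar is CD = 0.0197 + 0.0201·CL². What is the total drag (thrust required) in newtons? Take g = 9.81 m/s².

Weight W = mg = 586 × 9.81 = 5748.7 N; in level flight L = W.
Dynamic pressure q = 0.5 × 0.93 × 28.1² = 367.2 Pa.
CL = 2W/(ρv²S) = 2×5748.7/(0.93×28.1²×12.8) = 1.223.
CD = 0.0197 + 0.0201 × 1.223² = 0.04977.
D = q·S·CD = 367.2 × 12.8 × 0.04977 = 233.9 N

D = 234 N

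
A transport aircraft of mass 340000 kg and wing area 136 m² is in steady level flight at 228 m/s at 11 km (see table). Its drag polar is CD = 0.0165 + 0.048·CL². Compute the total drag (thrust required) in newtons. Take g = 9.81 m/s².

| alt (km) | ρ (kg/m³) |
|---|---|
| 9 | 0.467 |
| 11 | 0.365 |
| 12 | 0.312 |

D = 4.35×10^5 N

At 11 km, from the table: ρ = 0.365 kg/m³.
Level flight ⇒ L = W = m·g = 340000 × 9.81 = 3.3354×10^6 N.
Dynamic pressure q = 0.5 × 0.365 × 228² = 9487 Pa.
Required CL = L/(qS) = 3.3354×10^6/(9487·136) = 2.585.
CD = 0.0165 + 0.048 × 2.585² = 0.3373.
D = q·S·CD = 9487 × 136 × 0.3373 = 4.352×10^5 N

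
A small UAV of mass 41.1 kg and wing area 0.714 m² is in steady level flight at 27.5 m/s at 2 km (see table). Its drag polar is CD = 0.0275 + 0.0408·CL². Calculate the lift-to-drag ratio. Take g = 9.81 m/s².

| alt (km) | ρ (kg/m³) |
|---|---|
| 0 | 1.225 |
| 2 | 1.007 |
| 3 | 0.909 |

At 2 km, from the table: ρ = 1.007 kg/m³.
Level flight ⇒ L = W = m·g = 41.1 × 9.81 = 403.19 N.
Dynamic pressure q = 0.5 × 1.007 × 27.5² = 380.8 Pa.
CL = W/(q·S) = 403.19 / (380.8 × 0.714) = 1.483.
CD = 0.0275 + 0.0408 × 1.483² = 0.1172.
L/D = CL/CD = 1.483 / 0.1172 = 12.7

L/D = 12.7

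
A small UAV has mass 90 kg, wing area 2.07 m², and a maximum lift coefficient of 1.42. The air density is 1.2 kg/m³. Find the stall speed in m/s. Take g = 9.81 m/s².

Stall occurs when L = W at CL,max. W = mg = 90 × 9.81 = 882.9 N.
From L = ½ρV²S·CL,max = W: V_stall = √(2W/(ρSCL,max)) = √(2·882.9/(1.2·2.07·1.42))
V_stall = √500.6 = 22.4 m/s

V_stall = 22.4 m/s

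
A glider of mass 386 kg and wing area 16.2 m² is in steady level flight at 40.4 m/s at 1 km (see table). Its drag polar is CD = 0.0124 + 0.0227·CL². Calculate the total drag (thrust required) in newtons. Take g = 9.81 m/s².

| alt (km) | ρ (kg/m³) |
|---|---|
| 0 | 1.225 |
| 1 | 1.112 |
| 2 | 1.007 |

D = 204 N

At 1 km, from the table: ρ = 1.112 kg/m³.
Weight W = mg = 386 × 9.81 = 3786.7 N; in level flight L = W.
Dynamic pressure q = 0.5 × 1.112 × 40.4² = 907.5 Pa.
CL = W/(q·S) = 3786.7 / (907.5 × 16.2) = 0.2576.
CD = 0.0124 + 0.0227 × 0.2576² = 0.01391.
D = q·S·CD = 907.5 × 16.2 × 0.01391 = 204.4 N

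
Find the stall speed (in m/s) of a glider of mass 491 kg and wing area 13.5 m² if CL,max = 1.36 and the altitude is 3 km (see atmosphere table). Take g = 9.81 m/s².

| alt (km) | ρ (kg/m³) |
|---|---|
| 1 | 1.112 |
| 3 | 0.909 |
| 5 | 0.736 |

V_stall = 24 m/s

At 3 km, from the table: ρ = 0.909 kg/m³.
At stall, lift equals weight: L = W = m·g = 491 × 9.81 = 4817 N.
V_stall = √(2W/(ρ·S·CL,max)) = √(2 × 4817 / (0.909 × 13.5 × 1.36))
V_stall = √577.2 = 24 m/s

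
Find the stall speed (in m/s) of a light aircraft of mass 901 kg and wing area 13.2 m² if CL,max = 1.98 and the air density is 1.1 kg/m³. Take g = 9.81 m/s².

Weight W = mg = 901 × 9.81 = 8839 N.
From L = ½ρV²S·CL,max = W: V_stall = √(2W/(ρSCL,max)) = √(2·8839/(1.1·13.2·1.98))
V_stall = √614.9 = 24.8 m/s

V_stall = 24.8 m/s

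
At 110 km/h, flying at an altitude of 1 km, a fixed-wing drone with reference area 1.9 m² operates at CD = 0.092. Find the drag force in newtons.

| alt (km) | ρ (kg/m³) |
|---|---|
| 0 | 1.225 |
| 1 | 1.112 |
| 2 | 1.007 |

D = 90.7 N

At 1 km, from the table: ρ = 1.112 kg/m³.
Convert speed: v = 110 km/h ÷ 3.6 = 30.56 m/s.
D = ½ρv²S·CD = ½ × 1.112 × 30.56² × 1.9 × 0.092 = 90.7 N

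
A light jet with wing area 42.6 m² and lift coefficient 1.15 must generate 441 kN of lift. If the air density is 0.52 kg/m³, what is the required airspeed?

v = 186 m/s

L = ½ρv²S·CL ⇒ v = √(2L/(ρ·S·CL))
v = √(2 × 4.41×10^5 / (0.52 × 42.6 × 1.15)) = √34620 = 186 m/s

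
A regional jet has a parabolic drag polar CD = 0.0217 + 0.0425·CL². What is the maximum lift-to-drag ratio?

(L/D)max = 16.5

For CD = CD0 + K·CL², (L/D)max occurs at CL* = √(CD0/K) and equals 1/(2√(K·CD0)).
(L/D)max = 1/(2√(0.0425 × 0.0217)) = 1/(2 × 0.03037) = 16.5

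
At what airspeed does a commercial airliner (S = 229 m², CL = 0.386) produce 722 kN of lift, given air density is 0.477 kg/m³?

L = ½ρv²S·CL ⇒ v = √(2L/(ρ·S·CL))
v = √(2 × 7.22×10^5 / (0.477 × 229 × 0.386)) = √34250 = 185 m/s

v = 185 m/s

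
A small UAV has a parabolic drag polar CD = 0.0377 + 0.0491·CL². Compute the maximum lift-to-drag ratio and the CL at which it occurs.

(L/D)max = 11.6, at CL = 0.876

For CD = CD0 + K·CL², (L/D)max occurs at CL* = √(CD0/K) and equals 1/(2√(K·CD0)).
(L/D)max = 1/(2√(0.0491 × 0.0377)) = 1/(2 × 0.04302) = 11.6
CL* = √(0.0377/0.0491) = 0.876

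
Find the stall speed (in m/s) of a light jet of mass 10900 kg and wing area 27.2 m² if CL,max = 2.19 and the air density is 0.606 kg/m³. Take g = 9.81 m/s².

V_stall = 77 m/s

Stall occurs when L = W at CL,max. W = mg = 10900 × 9.81 = 1.069×10^5 N.
From L = ½ρV²S·CL,max = W: V_stall = √(2W/(ρSCL,max)) = √(2·1.069×10^5/(0.606·27.2·2.19))
V_stall = √5924 = 77 m/s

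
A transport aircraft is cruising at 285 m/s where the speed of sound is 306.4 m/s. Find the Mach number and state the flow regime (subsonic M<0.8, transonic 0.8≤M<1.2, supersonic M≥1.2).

M = 0.93 (transonic)

M = v/a = 285 / 306.4 = 0.93
M = 0.93 → transonic.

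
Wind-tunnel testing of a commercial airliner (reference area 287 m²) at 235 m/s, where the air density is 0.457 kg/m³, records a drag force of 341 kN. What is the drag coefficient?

From D = ½ρv²S·CD, rearranging gives CD = 2D/(ρv²S).
CD = 2 × 3.41×10^5 / (0.457 × 235² × 287) = 0.0942

CD = 0.0942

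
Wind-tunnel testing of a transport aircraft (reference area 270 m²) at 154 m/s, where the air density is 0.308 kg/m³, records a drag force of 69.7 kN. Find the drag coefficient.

From D = ½ρv²S·CD, rearranging gives CD = 2D/(ρv²S).
CD = 2 × 69700 / (0.308 × 154² × 270) = 0.0707

CD = 0.0707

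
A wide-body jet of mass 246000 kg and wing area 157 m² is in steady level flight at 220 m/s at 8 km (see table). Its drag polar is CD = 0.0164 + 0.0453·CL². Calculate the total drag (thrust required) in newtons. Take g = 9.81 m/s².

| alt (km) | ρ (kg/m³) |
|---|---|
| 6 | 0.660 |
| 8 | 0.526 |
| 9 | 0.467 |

At 8 km, from the table: ρ = 0.526 kg/m³.
In steady level flight, lift balances weight: W = mg = 246000 × 9.81 = 2.4133×10^6 N.
Dynamic pressure q = 0.5 × 0.526 × 220² = 12730 Pa.
CL = W/(q·S) = 2.4133×10^6 / (12730 × 157) = 1.208.
CD = 0.0164 + 0.0453 × 1.208² = 0.08245.
D = q·S·CD = 12730 × 157 × 0.08245 = 1.648×10^5 N

D = 1.65×10^5 N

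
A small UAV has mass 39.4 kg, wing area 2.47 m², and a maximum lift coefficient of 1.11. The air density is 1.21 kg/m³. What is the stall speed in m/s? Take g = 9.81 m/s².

V_stall = 15.3 m/s

At stall, lift equals weight: L = W = m·g = 39.4 × 9.81 = 386.5 N.
From L = ½ρV²S·CL,max = W: V_stall = √(2W/(ρSCL,max)) = √(2·386.5/(1.21·2.47·1.11))
V_stall = √233 = 15.3 m/s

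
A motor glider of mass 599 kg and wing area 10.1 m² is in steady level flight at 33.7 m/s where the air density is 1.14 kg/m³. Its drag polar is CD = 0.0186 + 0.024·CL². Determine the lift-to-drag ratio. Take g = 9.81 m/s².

In steady level flight, lift balances weight: W = mg = 599 × 9.81 = 5876.2 N.
q = ½ρv² = ½ × 1.14 × 33.7² = 647.3 Pa.
CL = W/(q·S) = 5876.2 / (647.3 × 10.1) = 0.8988.
CD = 0.0186 + 0.024 × 0.8988² = 0.03799.
L/D = CL/CD = 0.8988 / 0.03799 = 23.7

L/D = 23.7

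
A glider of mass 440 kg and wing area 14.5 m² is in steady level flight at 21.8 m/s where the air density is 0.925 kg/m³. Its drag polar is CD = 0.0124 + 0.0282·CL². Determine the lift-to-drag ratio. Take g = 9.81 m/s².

In steady level flight, lift balances weight: W = mg = 440 × 9.81 = 4316.4 N.
q = ½ρv² = ½ × 0.925 × 21.8² = 219.8 Pa.
Required CL = L/(qS) = 4316.4/(219.8·14.5) = 1.354.
CD = 0.0124 + 0.0282 × 1.354² = 0.06413.
L/D = CL/CD = 1.354 / 0.06413 = 21.1

L/D = 21.1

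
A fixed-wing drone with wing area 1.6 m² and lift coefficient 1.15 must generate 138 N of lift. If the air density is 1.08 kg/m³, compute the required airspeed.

L = ½ρv²S·CL ⇒ v = √(2L/(ρ·S·CL))
v = √(2 × 138 / (1.08 × 1.6 × 1.15)) = √138.9 = 11.8 m/s

v = 11.8 m/s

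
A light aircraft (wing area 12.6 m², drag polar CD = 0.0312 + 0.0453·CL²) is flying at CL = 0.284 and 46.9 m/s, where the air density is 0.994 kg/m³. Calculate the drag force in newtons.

D = 480 N

CD = 0.0312 + 0.0453 × 0.284² = 0.03485
D = ½ρv²S·CD = ½ × 0.994 × 46.9² × 12.6 × 0.03485 = 480 N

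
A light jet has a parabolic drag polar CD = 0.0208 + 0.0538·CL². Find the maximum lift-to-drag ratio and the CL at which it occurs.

(L/D)max = 14.9, at CL = 0.622

For CD = CD0 + K·CL², (L/D)max occurs at CL* = √(CD0/K) and equals 1/(2√(K·CD0)).
(L/D)max = 1/(2√(0.0538 × 0.0208)) = 1/(2 × 0.03345) = 14.9
CL* = √(0.0208/0.0538) = 0.622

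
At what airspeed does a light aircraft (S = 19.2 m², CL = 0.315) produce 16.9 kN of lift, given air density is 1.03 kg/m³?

L = ½ρv²S·CL ⇒ v = √(2L/(ρ·S·CL))
v = √(2 × 16900 / (1.03 × 19.2 × 0.315)) = √5426 = 73.7 m/s

v = 73.7 m/s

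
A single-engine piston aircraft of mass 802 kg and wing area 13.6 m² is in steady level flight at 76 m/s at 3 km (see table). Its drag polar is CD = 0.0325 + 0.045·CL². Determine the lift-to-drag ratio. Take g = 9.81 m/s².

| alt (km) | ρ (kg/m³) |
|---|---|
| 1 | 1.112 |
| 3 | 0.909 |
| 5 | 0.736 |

At 3 km, from the table: ρ = 0.909 kg/m³.
In steady level flight, lift balances weight: W = mg = 802 × 9.81 = 7867.6 N.
q = ½ρv² = ½ × 0.909 × 76² = 2625 Pa.
CL = W/(q·S) = 7867.6 / (2625 × 13.6) = 0.2204.
CD = 0.0325 + 0.045 × 0.2204² = 0.03469.
L/D = CL/CD = 0.2204 / 0.03469 = 6.35

L/D = 6.35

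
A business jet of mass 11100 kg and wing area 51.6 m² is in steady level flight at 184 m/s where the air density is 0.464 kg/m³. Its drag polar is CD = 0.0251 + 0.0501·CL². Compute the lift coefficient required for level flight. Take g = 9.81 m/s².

CL = 0.269

In steady level flight, lift balances weight: W = mg = 11100 × 9.81 = 1.0889×10^5 N.
Dynamic pressure q = 0.5 × 0.464 × 184² = 7855 Pa.
CL = 2W/(ρv²S) = 2×1.0889×10^5/(0.464×184²×51.6) = 0.2687.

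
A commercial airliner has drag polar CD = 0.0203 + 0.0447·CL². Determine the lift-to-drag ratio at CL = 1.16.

CD = 0.0203 + 0.0447 × 1.16² = 0.08045
L/D = CL/CD = 1.16 / 0.08045 = 14.4

L/D = 14.4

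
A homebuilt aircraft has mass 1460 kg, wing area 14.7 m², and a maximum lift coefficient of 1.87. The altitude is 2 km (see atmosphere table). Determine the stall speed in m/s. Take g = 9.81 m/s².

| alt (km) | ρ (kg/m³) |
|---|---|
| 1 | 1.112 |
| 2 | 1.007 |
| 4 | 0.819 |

V_stall = 32.2 m/s

At 2 km, from the table: ρ = 1.007 kg/m³.
At stall, lift equals weight: L = W = m·g = 1460 × 9.81 = 14320 N.
From L = ½ρV²S·CL,max = W: V_stall = √(2W/(ρSCL,max)) = √(2·14320/(1.007·14.7·1.87))
V_stall = √1035 = 32.2 m/s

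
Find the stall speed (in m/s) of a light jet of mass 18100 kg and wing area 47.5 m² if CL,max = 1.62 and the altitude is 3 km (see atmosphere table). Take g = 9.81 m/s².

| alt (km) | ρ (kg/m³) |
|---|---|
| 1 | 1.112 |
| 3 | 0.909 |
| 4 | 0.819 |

V_stall = 71.3 m/s

At 3 km, from the table: ρ = 0.909 kg/m³.
Stall occurs when L = W at CL,max. W = mg = 18100 × 9.81 = 1.776×10^5 N.
V_stall = √(2W/(ρ·S·CL,max)) = √(2 × 1.776×10^5 / (0.909 × 47.5 × 1.62))
V_stall = √5077 = 71.3 m/s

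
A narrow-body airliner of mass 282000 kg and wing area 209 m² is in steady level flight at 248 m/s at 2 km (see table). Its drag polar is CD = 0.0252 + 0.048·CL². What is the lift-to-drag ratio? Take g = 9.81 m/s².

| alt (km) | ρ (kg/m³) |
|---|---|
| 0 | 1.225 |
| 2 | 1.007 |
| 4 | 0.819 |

L/D = 12.6

At 2 km, from the table: ρ = 1.007 kg/m³.
Weight W = mg = 282000 × 9.81 = 2.7664×10^6 N; in level flight L = W.
Dynamic pressure q = 0.5 × 1.007 × 248² = 30970 Pa.
CL = W/(q·S) = 2.7664×10^6 / (30970 × 209) = 0.4274.
CD = 0.0252 + 0.048 × 0.4274² = 0.03397.
L/D = CL/CD = 0.4274 / 0.03397 = 12.6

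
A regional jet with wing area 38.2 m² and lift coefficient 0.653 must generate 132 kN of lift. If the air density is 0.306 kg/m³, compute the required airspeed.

L = ½ρv²S·CL ⇒ v = √(2L/(ρ·S·CL))
v = √(2 × 1.32×10^5 / (0.306 × 38.2 × 0.653)) = √34590 = 186 m/s

v = 186 m/s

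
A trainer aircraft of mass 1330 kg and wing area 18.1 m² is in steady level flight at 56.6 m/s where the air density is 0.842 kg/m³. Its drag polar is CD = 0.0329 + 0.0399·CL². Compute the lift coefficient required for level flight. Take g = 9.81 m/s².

Weight W = mg = 1330 × 9.81 = 13047 N; in level flight L = W.
Dynamic pressure q = 0.5 × 0.842 × 56.6² = 1349 Pa.
Required CL = L/(qS) = 13047/(1349·18.1) = 0.5345.

CL = 0.534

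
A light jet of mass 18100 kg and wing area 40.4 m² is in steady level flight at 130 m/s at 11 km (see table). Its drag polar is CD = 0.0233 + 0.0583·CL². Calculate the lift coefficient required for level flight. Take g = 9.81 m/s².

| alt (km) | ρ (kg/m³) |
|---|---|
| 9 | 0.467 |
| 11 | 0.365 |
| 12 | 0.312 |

At 11 km, from the table: ρ = 0.365 kg/m³.
In steady level flight, lift balances weight: W = mg = 18100 × 9.81 = 1.7756×10^5 N.
Dynamic pressure q = 0.5 × 0.365 × 130² = 3084 Pa.
Required CL = L/(qS) = 1.7756×10^5/(3084·40.4) = 1.425.

CL = 1.43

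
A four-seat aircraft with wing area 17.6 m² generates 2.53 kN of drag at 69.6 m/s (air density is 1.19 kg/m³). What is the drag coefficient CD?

From D = ½ρv²S·CD, rearranging gives CD = 2D/(ρv²S).
CD = 2 × 2530 / (1.19 × 69.6² × 17.6) = 0.0499

CD = 0.0499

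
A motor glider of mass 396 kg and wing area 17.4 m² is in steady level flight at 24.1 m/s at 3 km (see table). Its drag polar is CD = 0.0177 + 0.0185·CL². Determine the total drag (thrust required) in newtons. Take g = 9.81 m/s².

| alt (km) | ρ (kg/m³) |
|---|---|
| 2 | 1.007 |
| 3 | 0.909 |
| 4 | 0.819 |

D = 142 N

At 3 km, from the table: ρ = 0.909 kg/m³.
Weight W = mg = 396 × 9.81 = 3884.8 N; in level flight L = W.
q = ½ρv² = ½ × 0.909 × 24.1² = 264 Pa.
CL = 2W/(ρv²S) = 2×3884.8/(0.909×24.1²×17.4) = 0.8458.
CD = 0.0177 + 0.0185 × 0.8458² = 0.03093.
D = q·S·CD = 264 × 17.4 × 0.03093 = 142.1 N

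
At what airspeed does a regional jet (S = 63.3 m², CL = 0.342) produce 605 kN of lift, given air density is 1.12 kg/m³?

v = 223 m/s

L = ½ρv²S·CL ⇒ v = √(2L/(ρ·S·CL))
v = √(2 × 6.05×10^5 / (1.12 × 63.3 × 0.342)) = √49900 = 223 m/s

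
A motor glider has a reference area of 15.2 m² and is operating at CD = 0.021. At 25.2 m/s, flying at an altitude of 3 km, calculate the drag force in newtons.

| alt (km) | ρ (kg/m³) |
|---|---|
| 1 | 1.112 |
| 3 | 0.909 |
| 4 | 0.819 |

At 3 km, from the table: ρ = 0.909 kg/m³.
Dynamic pressure q = ½ρv² = ½ × 0.909 × 25.2² = 288.6 Pa.
D = q·S·CD = 288.6 × 15.2 × 0.021 = 92.1 N

D = 92.1 N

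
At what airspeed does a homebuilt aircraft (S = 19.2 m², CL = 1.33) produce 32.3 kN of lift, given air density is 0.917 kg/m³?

L = ½ρv²S·CL ⇒ v = √(2L/(ρ·S·CL))
v = √(2 × 32300 / (0.917 × 19.2 × 1.33)) = √2759 = 52.5 m/s

v = 52.5 m/s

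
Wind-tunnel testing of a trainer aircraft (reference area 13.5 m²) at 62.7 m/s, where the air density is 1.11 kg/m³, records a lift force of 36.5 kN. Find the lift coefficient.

CL = 1.24

From L = ½ρv²S·CL, rearranging gives CL = 2L/(ρv²S).
CL = 2 × 36500 / (1.11 × 62.7² × 13.5) = 1.24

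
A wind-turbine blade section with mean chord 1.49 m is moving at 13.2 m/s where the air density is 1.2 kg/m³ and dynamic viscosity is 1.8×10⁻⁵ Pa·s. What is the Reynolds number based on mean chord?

Re = 1.31×10^6

Re = ρ·v·c/μ = 1.2 × 13.2 × 1.49 / (1.8×10⁻⁵) = 1.31×10^6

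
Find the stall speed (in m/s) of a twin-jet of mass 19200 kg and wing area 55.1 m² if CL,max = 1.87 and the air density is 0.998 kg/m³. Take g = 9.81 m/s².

V_stall = 60.5 m/s

At stall, lift equals weight: L = W = m·g = 19200 × 9.81 = 1.884×10^5 N.
From L = ½ρV²S·CL,max = W: V_stall = √(2W/(ρSCL,max)) = √(2·1.884×10^5/(0.998·55.1·1.87))
V_stall = √3663 = 60.5 m/s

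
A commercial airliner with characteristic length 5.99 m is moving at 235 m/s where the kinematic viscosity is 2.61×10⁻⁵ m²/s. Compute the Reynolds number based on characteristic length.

Re = 5.39×10^7

Re = v·c/ν = 235 × 5.99 / (2.61×10⁻⁵) = 5.39×10^7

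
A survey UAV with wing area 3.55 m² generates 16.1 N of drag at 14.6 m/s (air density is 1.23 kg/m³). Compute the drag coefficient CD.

CD = 0.0346

From D = ½ρv²S·CD, rearranging gives CD = 2D/(ρv²S).
CD = 2 × 16.1 / (1.23 × 14.6² × 3.55) = 0.0346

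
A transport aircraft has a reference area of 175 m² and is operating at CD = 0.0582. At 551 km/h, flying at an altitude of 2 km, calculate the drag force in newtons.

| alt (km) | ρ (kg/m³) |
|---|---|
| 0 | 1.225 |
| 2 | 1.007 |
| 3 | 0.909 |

D = 1.2×10^5 N

At 2 km, from the table: ρ = 1.007 kg/m³.
Convert speed: v = 551 km/h ÷ 3.6 = 153.1 m/s.
Dynamic pressure q = ½ρv² = ½ × 1.007 × 153.1² = 11790 Pa.
D = q·S·CD = 11790 × 175 × 0.0582 = 1.2×10^5 N ≈ 120 kN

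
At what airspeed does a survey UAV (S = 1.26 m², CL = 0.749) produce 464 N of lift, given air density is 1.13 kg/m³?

v = 29.5 m/s

L = ½ρv²S·CL ⇒ v = √(2L/(ρ·S·CL))
v = √(2 × 464 / (1.13 × 1.26 × 0.749)) = √870.2 = 29.5 m/s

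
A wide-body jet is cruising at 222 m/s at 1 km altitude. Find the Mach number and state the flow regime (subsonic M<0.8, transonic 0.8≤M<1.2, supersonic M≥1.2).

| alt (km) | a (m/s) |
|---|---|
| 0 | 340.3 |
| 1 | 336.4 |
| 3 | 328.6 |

At 1 km, from the table: a = 336.4 m/s.
M = v/a = 222 / 336.4 = 0.66
M = 0.66 → subsonic.

M = 0.66 (subsonic)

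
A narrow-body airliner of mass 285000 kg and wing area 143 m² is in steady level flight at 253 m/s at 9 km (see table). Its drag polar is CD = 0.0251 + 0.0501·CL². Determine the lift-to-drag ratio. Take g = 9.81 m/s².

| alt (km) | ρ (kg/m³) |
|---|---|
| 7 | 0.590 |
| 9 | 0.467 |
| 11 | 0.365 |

At 9 km, from the table: ρ = 0.467 kg/m³.
In steady level flight, lift balances weight: W = mg = 285000 × 9.81 = 2.7958×10^6 N.
q = ½ρv² = ½ × 0.467 × 253² = 14950 Pa.
CL = W/(q·S) = 2.7958×10^6 / (14950 × 143) = 1.308.
CD = 0.0251 + 0.0501 × 1.308² = 0.1108.
L/D = CL/CD = 1.308 / 0.1108 = 11.8

L/D = 11.8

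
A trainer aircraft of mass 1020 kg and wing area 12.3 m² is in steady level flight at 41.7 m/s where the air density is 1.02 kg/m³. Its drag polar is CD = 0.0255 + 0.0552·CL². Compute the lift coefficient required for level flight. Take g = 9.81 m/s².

Level flight ⇒ L = W = m·g = 1020 × 9.81 = 10006 N.
q = ½ρv² = ½ × 1.02 × 41.7² = 886.8 Pa.
Required CL = L/(qS) = 10006/(886.8·12.3) = 0.9173.

CL = 0.917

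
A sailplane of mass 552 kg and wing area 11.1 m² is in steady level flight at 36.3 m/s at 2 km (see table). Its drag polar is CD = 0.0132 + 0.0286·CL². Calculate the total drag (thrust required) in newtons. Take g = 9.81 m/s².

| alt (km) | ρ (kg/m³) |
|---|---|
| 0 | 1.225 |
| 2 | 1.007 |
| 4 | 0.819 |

D = 211 N

At 2 km, from the table: ρ = 1.007 kg/m³.
Level flight ⇒ L = W = m·g = 552 × 9.81 = 5415.1 N.
Dynamic pressure q = 0.5 × 1.007 × 36.3² = 663.5 Pa.
Required CL = L/(qS) = 5415.1/(663.5·11.1) = 0.7353.
CD = 0.0132 + 0.0286 × 0.7353² = 0.02866.
D = q·S·CD = 663.5 × 11.1 × 0.02866 = 211.1 N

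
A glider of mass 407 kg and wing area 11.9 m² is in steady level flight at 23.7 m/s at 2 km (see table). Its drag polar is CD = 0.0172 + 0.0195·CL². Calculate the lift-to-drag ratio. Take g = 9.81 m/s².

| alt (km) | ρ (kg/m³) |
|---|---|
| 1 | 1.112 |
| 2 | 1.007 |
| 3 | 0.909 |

L/D = 26.6

At 2 km, from the table: ρ = 1.007 kg/m³.
Level flight ⇒ L = W = m·g = 407 × 9.81 = 3992.7 N.
Dynamic pressure q = 0.5 × 1.007 × 23.7² = 282.8 Pa.
CL = W/(q·S) = 3992.7 / (282.8 × 11.9) = 1.186.
CD = 0.0172 + 0.0195 × 1.186² = 0.04465.
L/D = CL/CD = 1.186 / 0.04465 = 26.6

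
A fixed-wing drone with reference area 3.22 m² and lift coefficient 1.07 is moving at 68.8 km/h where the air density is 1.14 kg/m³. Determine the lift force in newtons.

L = 717 N

Convert speed: v = 68.8 km/h ÷ 3.6 = 19.11 m/s.
L = ½ρv²S·CL = ½ × 1.14 × 19.11² × 3.22 × 1.07 = 717 N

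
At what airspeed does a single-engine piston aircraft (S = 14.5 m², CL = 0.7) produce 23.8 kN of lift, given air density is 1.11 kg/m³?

v = 65 m/s

L = ½ρv²S·CL ⇒ v = √(2L/(ρ·S·CL))
v = √(2 × 23800 / (1.11 × 14.5 × 0.7)) = √4225 = 65 m/s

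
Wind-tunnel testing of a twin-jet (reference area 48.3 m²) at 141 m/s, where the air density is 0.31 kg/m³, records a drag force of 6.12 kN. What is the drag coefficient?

From D = ½ρv²S·CD, rearranging gives CD = 2D/(ρv²S).
CD = 2 × 6120 / (0.31 × 141² × 48.3) = 0.0411

CD = 0.0411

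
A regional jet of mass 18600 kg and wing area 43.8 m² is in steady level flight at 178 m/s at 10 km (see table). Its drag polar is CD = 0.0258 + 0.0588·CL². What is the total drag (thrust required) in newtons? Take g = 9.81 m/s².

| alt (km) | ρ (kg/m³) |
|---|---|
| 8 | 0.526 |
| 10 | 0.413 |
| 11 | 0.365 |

At 10 km, from the table: ρ = 0.413 kg/m³.
In steady level flight, lift balances weight: W = mg = 18600 × 9.81 = 1.8247×10^5 N.
Dynamic pressure q = 0.5 × 0.413 × 178² = 6543 Pa.
CL = W/(q·S) = 1.8247×10^5 / (6543 × 43.8) = 0.6367.
CD = 0.0258 + 0.0588 × 0.6367² = 0.04964.
D = q·S·CD = 6543 × 43.8 × 0.04964 = 14220 N

D = 14200 N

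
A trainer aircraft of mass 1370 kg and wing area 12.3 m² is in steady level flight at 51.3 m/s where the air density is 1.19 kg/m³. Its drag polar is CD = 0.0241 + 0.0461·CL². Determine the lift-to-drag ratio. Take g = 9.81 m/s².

Level flight ⇒ L = W = m·g = 1370 × 9.81 = 13440 N.
Dynamic pressure q = 0.5 × 1.19 × 51.3² = 1566 Pa.
CL = W/(q·S) = 13440 / (1566 × 12.3) = 0.6978.
CD = 0.0241 + 0.0461 × 0.6978² = 0.04655.
L/D = CL/CD = 0.6978 / 0.04655 = 15

L/D = 15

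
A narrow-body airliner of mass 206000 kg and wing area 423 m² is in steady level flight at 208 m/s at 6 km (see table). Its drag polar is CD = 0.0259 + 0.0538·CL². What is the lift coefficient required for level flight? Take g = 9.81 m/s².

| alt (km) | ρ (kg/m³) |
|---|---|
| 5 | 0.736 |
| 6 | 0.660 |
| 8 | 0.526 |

At 6 km, from the table: ρ = 0.660 kg/m³.
In steady level flight, lift balances weight: W = mg = 206000 × 9.81 = 2.0209×10^6 N.
Dynamic pressure q = 0.5 × 0.66 × 208² = 14280 Pa.
CL = 2W/(ρv²S) = 2×2.0209×10^6/(0.66×208²×423) = 0.3346.

CL = 0.335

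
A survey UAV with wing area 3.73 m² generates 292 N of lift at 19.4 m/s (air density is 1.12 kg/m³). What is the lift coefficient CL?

From L = ½ρv²S·CL, rearranging gives CL = 2L/(ρv²S).
CL = 2 × 292 / (1.12 × 19.4² × 3.73) = 0.371

CL = 0.371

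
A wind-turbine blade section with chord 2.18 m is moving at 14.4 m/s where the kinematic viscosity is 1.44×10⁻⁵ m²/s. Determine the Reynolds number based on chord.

Re = v·c/ν = 14.4 × 2.18 / (1.44×10⁻⁵) = 2.18×10^6

Re = 2.18×10^6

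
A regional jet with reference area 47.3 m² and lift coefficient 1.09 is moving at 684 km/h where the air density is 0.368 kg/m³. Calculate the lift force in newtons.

L = 3.42×10^5 N

Convert speed: v = 684 km/h ÷ 3.6 = 190 m/s.
L = ½ρv²S·CL = ½ × 0.368 × 190² × 47.3 × 1.09 = 3.42×10^5 N ≈ 342 kN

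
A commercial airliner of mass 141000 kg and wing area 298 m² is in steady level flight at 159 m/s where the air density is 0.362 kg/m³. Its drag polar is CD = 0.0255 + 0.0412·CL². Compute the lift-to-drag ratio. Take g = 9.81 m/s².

L/D = 14.9

Level flight ⇒ L = W = m·g = 141000 × 9.81 = 1.3832×10^6 N.
Dynamic pressure q = 0.5 × 0.362 × 159² = 4576 Pa.
CL = 2W/(ρv²S) = 2×1.3832×10^6/(0.362×159²×298) = 1.014.
CD = 0.0255 + 0.0412 × 1.014² = 0.06789.
L/D = CL/CD = 1.014 / 0.06789 = 14.9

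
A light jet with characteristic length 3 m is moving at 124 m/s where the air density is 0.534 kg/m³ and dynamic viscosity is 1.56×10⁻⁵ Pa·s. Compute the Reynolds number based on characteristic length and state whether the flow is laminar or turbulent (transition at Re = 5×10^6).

Re = 1.27×10^7 (turbulent)

Re = ρ·v·c/μ = 0.534 × 124 × 3 / (1.56×10⁻⁵) = 1.27×10^7
Since 1.27×10^7 > 5×10^6, the flow is turbulent.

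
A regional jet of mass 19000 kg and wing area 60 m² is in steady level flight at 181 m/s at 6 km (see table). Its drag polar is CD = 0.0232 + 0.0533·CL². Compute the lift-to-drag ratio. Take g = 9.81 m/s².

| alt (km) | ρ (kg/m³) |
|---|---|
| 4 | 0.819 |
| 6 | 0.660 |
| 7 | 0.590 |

L/D = 10.4

At 6 km, from the table: ρ = 0.660 kg/m³.
Level flight ⇒ L = W = m·g = 19000 × 9.81 = 1.8639×10^5 N.
Dynamic pressure q = 0.5 × 0.66 × 181² = 10810 Pa.
Required CL = L/(qS) = 1.8639×10^5/(10810·60) = 0.2873.
CD = 0.0232 + 0.0533 × 0.2873² = 0.0276.
L/D = CL/CD = 0.2873 / 0.0276 = 10.4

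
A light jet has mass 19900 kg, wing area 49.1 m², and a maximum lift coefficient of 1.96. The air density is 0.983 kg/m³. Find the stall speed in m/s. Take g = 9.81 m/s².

V_stall = 64.2 m/s

Stall occurs when L = W at CL,max. W = mg = 19900 × 9.81 = 1.952×10^5 N.
From L = ½ρV²S·CL,max = W: V_stall = √(2W/(ρSCL,max)) = √(2·1.952×10^5/(0.983·49.1·1.96))
V_stall = √4127 = 64.2 m/s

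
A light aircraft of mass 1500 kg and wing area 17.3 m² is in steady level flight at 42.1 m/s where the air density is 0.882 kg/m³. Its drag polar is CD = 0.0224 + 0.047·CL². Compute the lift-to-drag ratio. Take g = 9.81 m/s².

Level flight ⇒ L = W = m·g = 1500 × 9.81 = 14715 N.
q = ½ρv² = ½ × 0.882 × 42.1² = 781.6 Pa.
CL = 2W/(ρv²S) = 2×14715/(0.882×42.1²×17.3) = 1.088.
CD = 0.0224 + 0.047 × 1.088² = 0.07806.
L/D = CL/CD = 1.088 / 0.07806 = 13.9

L/D = 13.9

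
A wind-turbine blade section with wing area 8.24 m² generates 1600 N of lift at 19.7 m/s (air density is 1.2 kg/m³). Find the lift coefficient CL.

CL = 0.834

From L = ½ρv²S·CL, rearranging gives CL = 2L/(ρv²S).
CL = 2 × 1600 / (1.2 × 19.7² × 8.24) = 0.834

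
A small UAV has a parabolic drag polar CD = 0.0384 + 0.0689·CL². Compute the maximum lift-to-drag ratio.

(L/D)max = 9.72

For CD = CD0 + K·CL², (L/D)max occurs at CL* = √(CD0/K) and equals 1/(2√(K·CD0)).
(L/D)max = 1/(2√(0.0689 × 0.0384)) = 1/(2 × 0.05144) = 9.72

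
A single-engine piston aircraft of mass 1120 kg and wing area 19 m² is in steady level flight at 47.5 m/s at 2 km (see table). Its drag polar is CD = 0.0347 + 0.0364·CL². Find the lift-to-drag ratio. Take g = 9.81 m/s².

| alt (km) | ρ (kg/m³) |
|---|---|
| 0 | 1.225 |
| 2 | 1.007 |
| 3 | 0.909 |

L/D = 11.5

At 2 km, from the table: ρ = 1.007 kg/m³.
Weight W = mg = 1120 × 9.81 = 10987 N; in level flight L = W.
q = ½ρv² = ½ × 1.007 × 47.5² = 1136 Pa.
Required CL = L/(qS) = 10987/(1136·19) = 0.509.
CD = 0.0347 + 0.0364 × 0.509² = 0.04413.
L/D = CL/CD = 0.509 / 0.04413 = 11.5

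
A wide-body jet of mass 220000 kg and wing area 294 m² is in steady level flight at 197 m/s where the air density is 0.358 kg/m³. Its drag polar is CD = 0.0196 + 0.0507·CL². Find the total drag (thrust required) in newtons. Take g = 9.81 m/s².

D = 1.56×10^5 N

Weight W = mg = 220000 × 9.81 = 2.1582×10^6 N; in level flight L = W.
q = ½ρv² = ½ × 0.358 × 197² = 6947 Pa.
CL = 2W/(ρv²S) = 2×2.1582×10^6/(0.358×197²×294) = 1.057.
CD = 0.0196 + 0.0507 × 1.057² = 0.07621.
D = q·S·CD = 6947 × 294 × 0.07621 = 1.557×10^5 N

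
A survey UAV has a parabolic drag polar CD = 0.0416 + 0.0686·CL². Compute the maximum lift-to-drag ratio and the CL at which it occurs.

For CD = CD0 + K·CL², (L/D)max occurs at CL* = √(CD0/K) and equals 1/(2√(K·CD0)).
(L/D)max = 1/(2√(0.0686 × 0.0416)) = 1/(2 × 0.05342) = 9.36
CL* = √(0.0416/0.0686) = 0.779

(L/D)max = 9.36, at CL = 0.779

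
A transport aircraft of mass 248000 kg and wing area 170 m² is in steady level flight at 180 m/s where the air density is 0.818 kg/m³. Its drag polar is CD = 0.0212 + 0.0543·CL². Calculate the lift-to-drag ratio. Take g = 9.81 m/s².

Level flight ⇒ L = W = m·g = 248000 × 9.81 = 2.4329×10^6 N.
q = ½ρv² = ½ × 0.818 × 180² = 13250 Pa.
Required CL = L/(qS) = 2.4329×10^6/(13250·170) = 1.08.
CD = 0.0212 + 0.0543 × 1.08² = 0.08453.
L/D = CL/CD = 1.08 / 0.08453 = 12.8

L/D = 12.8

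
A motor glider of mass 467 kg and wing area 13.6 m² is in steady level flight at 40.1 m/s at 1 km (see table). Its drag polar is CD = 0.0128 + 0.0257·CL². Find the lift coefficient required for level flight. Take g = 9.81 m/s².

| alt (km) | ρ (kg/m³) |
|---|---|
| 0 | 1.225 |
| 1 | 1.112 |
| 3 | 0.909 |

CL = 0.377

At 1 km, from the table: ρ = 1.112 kg/m³.
Level flight ⇒ L = W = m·g = 467 × 9.81 = 4581.3 N.
q = ½ρv² = ½ × 1.112 × 40.1² = 894.1 Pa.
Required CL = L/(qS) = 4581.3/(894.1·13.6) = 0.3768.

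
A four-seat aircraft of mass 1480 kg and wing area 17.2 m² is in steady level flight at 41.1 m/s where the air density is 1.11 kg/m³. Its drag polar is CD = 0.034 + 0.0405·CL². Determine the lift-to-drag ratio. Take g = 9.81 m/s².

L/D = 13.5

In steady level flight, lift balances weight: W = mg = 1480 × 9.81 = 14519 N.
Dynamic pressure q = 0.5 × 1.11 × 41.1² = 937.5 Pa.
CL = W/(q·S) = 14519 / (937.5 × 17.2) = 0.9004.
CD = 0.034 + 0.0405 × 0.9004² = 0.06683.
L/D = CL/CD = 0.9004 / 0.06683 = 13.5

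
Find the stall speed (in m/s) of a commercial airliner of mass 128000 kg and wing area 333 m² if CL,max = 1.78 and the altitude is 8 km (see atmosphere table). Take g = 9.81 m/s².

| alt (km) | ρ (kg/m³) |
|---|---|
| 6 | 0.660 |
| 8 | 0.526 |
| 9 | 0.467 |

V_stall = 89.7 m/s

At 8 km, from the table: ρ = 0.526 kg/m³.
At stall, lift equals weight: L = W = m·g = 128000 × 9.81 = 1.256×10^6 N.
V_stall = √(2W/(ρ·S·CL,max)) = √(2 × 1.256×10^6 / (0.526 × 333 × 1.78))
V_stall = √8055 = 89.7 m/s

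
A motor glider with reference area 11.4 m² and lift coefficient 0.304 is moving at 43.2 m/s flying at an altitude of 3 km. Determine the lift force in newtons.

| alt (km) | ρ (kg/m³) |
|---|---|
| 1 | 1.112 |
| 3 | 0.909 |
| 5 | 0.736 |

L = 2940 N

At 3 km, from the table: ρ = 0.909 kg/m³.
Dynamic pressure q = ½ρv² = ½ × 0.909 × 43.2² = 848.2 Pa.
L = q·S·CL = 848.2 × 11.4 × 0.304 = 2940 N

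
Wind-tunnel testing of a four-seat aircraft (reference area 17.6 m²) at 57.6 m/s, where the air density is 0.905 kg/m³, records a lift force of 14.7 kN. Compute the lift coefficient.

From L = ½ρv²S·CL, rearranging gives CL = 2L/(ρv²S).
CL = 2 × 14700 / (0.905 × 57.6² × 17.6) = 0.556

CL = 0.556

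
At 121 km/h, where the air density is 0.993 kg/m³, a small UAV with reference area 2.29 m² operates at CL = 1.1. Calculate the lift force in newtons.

Convert speed: v = 121 km/h ÷ 3.6 = 33.61 m/s.
L = ½ρv²S·CL = ½ × 0.993 × 33.61² × 2.29 × 1.1 = 1410 N

L = 1410 N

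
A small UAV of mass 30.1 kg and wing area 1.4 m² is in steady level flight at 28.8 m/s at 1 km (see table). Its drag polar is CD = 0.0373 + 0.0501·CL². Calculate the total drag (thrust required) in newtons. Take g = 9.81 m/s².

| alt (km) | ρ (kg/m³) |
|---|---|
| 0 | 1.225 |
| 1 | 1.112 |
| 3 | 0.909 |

D = 30.8 N

At 1 km, from the table: ρ = 1.112 kg/m³.
Level flight ⇒ L = W = m·g = 30.1 × 9.81 = 295.28 N.
q = ½ρv² = ½ × 1.112 × 28.8² = 461.2 Pa.
Required CL = L/(qS) = 295.28/(461.2·1.4) = 0.4573.
CD = 0.0373 + 0.0501 × 0.4573² = 0.04778.
D = q·S·CD = 461.2 × 1.4 × 0.04778 = 30.85 N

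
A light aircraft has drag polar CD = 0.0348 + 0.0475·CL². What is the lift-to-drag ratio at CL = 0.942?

CD = 0.0348 + 0.0475 × 0.942² = 0.07695
L/D = CL/CD = 0.942 / 0.07695 = 12.2

L/D = 12.2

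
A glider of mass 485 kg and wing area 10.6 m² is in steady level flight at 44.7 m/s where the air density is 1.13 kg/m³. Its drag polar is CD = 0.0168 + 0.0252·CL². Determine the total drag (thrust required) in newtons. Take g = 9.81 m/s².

Weight W = mg = 485 × 9.81 = 4757.9 N; in level flight L = W.
q = ½ρv² = ½ × 1.13 × 44.7² = 1129 Pa.
Required CL = L/(qS) = 4757.9/(1129·10.6) = 0.3976.
CD = 0.0168 + 0.0252 × 0.3976² = 0.02078.
D = q·S·CD = 1129 × 10.6 × 0.02078 = 248.7 N

D = 249 N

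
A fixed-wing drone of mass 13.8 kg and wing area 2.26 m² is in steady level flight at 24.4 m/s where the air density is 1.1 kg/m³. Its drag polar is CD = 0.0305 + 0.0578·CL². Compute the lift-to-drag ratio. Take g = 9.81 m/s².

L/D = 5.64

In steady level flight, lift balances weight: W = mg = 13.8 × 9.81 = 135.38 N.
Dynamic pressure q = 0.5 × 1.1 × 24.4² = 327.4 Pa.
CL = 2W/(ρv²S) = 2×135.38/(1.1×24.4²×2.26) = 0.1829.
CD = 0.0305 + 0.0578 × 0.1829² = 0.03243.
L/D = CL/CD = 0.1829 / 0.03243 = 5.64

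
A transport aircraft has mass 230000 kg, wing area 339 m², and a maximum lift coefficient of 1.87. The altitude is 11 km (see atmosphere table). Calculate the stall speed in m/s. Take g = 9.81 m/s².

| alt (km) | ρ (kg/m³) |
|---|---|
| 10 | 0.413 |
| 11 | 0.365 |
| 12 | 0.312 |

V_stall = 140 m/s

At 11 km, from the table: ρ = 0.365 kg/m³.
Stall occurs when L = W at CL,max. W = mg = 230000 × 9.81 = 2.256×10^6 N.
V_stall = √(2W/(ρ·S·CL,max)) = √(2 × 2.256×10^6 / (0.365 × 339 × 1.87))
V_stall = √19500 = 140 m/s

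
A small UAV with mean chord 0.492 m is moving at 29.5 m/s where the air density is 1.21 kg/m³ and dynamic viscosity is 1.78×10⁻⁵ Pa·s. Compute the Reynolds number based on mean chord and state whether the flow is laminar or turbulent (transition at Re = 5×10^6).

Re = ρ·v·c/μ = 1.21 × 29.5 × 0.492 / (1.78×10⁻⁵) = 9.87×10^5
Since 9.87×10^5 < 5×10^6, the flow is laminar.

Re = 9.87×10^5 (laminar)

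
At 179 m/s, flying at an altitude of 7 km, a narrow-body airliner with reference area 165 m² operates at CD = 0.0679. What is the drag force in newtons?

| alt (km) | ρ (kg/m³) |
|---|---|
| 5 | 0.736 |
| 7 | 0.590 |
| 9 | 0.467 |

At 7 km, from the table: ρ = 0.590 kg/m³.
Dynamic pressure q = ½ρv² = ½ × 0.59 × 179² = 9452 Pa.
D = q·S·CD = 9452 × 165 × 0.0679 = 1.06×10^5 N ≈ 106 kN

D = 1.06×10^5 N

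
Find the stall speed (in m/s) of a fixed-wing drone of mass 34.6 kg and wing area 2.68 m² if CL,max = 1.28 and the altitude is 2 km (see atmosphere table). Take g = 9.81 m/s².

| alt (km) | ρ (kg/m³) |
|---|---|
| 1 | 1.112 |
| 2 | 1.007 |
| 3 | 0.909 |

At 2 km, from the table: ρ = 1.007 kg/m³.
Stall occurs when L = W at CL,max. W = mg = 34.6 × 9.81 = 339.4 N.
V_stall = √(2W/(ρ·S·CL,max)) = √(2 × 339.4 / (1.007 × 2.68 × 1.28))
V_stall = √196.5 = 14 m/s

V_stall = 14 m/s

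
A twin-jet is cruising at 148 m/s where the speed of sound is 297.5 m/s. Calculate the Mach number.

M = v/a = 148 / 297.5 = 0.497

M = 0.497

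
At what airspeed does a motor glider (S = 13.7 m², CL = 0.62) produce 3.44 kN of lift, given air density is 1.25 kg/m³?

v = 25.5 m/s

L = ½ρv²S·CL ⇒ v = √(2L/(ρ·S·CL))
v = √(2 × 3440 / (1.25 × 13.7 × 0.62)) = √648 = 25.5 m/s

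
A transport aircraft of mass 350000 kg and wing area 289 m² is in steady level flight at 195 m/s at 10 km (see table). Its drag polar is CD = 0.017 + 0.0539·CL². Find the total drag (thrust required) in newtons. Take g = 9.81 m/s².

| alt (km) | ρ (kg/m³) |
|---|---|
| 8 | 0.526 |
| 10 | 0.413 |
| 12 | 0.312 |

At 10 km, from the table: ρ = 0.413 kg/m³.
Weight W = mg = 350000 × 9.81 = 3.4335×10^6 N; in level flight L = W.
q = ½ρv² = ½ × 0.413 × 195² = 7852 Pa.
Required CL = L/(qS) = 3.4335×10^6/(7852·289) = 1.513.
CD = 0.017 + 0.0539 × 1.513² = 0.1404.
D = q·S·CD = 7852 × 289 × 0.1404 = 3.186×10^5 N

D = 3.19×10^5 N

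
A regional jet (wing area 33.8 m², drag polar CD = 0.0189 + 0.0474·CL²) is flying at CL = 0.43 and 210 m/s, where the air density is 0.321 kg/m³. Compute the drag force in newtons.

D = 6620 N

CD = 0.0189 + 0.0474 × 0.43² = 0.02766
D = ½ρv²S·CD = ½ × 0.321 × 210² × 33.8 × 0.02766 = 6620 N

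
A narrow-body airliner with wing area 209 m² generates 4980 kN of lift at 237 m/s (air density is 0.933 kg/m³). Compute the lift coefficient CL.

CL = 0.909

From L = ½ρv²S·CL, rearranging gives CL = 2L/(ρv²S).
CL = 2 × 4.98×10^6 / (0.933 × 237² × 209) = 0.909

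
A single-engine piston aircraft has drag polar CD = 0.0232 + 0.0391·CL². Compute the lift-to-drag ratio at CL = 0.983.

L/D = 16.1

CD = 0.0232 + 0.0391 × 0.983² = 0.06098
L/D = CL/CD = 0.983 / 0.06098 = 16.1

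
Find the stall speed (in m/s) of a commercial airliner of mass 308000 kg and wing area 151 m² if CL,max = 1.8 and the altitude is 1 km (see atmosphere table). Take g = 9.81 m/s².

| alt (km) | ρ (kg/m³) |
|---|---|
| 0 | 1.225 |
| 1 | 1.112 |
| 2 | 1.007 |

V_stall = 141 m/s

At 1 km, from the table: ρ = 1.112 kg/m³.
Weight W = mg = 308000 × 9.81 = 3.021×10^6 N.
V_stall = √(2W/(ρ·S·CL,max)) = √(2 × 3.021×10^6 / (1.112 × 151 × 1.8))
V_stall = √19990 = 141 m/s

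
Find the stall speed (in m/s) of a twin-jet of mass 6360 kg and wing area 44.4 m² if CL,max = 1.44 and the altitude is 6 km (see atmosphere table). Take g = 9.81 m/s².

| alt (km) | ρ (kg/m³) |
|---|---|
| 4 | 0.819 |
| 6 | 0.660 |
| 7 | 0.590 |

V_stall = 54.4 m/s

At 6 km, from the table: ρ = 0.660 kg/m³.
Weight W = mg = 6360 × 9.81 = 62390 N.
V_stall = √(2W/(ρ·S·CL,max)) = √(2 × 62390 / (0.66 × 44.4 × 1.44))
V_stall = √2957 = 54.4 m/s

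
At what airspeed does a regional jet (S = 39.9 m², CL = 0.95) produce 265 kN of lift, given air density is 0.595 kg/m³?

v = 153 m/s

L = ½ρv²S·CL ⇒ v = √(2L/(ρ·S·CL))
v = √(2 × 2.65×10^5 / (0.595 × 39.9 × 0.95)) = √23500 = 153 m/s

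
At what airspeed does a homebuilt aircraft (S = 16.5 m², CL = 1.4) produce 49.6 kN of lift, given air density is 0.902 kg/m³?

v = 69 m/s

L = ½ρv²S·CL ⇒ v = √(2L/(ρ·S·CL))
v = √(2 × 49600 / (0.902 × 16.5 × 1.4)) = √4761 = 69 m/s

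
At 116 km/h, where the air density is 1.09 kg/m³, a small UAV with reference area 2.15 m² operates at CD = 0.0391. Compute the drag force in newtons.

Convert speed: v = 116 km/h ÷ 3.6 = 32.22 m/s.
D = ½ρv²S·CD = ½ × 1.09 × 32.22² × 2.15 × 0.0391 = 47.6 N

D = 47.6 N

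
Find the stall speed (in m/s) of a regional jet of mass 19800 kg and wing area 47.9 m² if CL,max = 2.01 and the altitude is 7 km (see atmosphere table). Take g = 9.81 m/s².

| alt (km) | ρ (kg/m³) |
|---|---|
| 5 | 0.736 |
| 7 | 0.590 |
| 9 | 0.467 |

At 7 km, from the table: ρ = 0.590 kg/m³.
Weight W = mg = 19800 × 9.81 = 1.942×10^5 N.
From L = ½ρV²S·CL,max = W: V_stall = √(2W/(ρSCL,max)) = √(2·1.942×10^5/(0.59·47.9·2.01))
V_stall = √6839 = 82.7 m/s

V_stall = 82.7 m/s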